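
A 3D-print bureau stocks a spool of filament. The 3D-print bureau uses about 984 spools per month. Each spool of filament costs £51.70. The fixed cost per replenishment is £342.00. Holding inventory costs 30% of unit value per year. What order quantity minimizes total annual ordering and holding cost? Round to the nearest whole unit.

Q* ≈ 722 spools

Annual demand D = 984 × 12 = 11,808.
Holding cost H = 0.30 × £51.70 = £15.5100 per unit per year.
EOQ = √(2DS / H) = √(2 × 11,808 × 342 / 15.51).
= √(8,076,672 / 15.51) = √520,739.6518 ≈ 721.623.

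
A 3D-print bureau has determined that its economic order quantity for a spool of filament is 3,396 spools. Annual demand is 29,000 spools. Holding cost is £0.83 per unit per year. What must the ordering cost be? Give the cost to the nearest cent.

S ≈ £165.04

Invert the EOQ relation Q*² = 2DS/H.
From Q* = √(2DS/H): S = Q*²H / (2D) = 3,396² × 0.83 / (2 × 29,000) = 165.0386.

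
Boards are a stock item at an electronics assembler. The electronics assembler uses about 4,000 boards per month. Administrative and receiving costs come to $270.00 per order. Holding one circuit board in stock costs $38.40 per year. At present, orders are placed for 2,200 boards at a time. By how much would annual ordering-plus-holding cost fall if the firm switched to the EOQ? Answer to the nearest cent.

Extra cost ≈ $16,582.09 per year

Annual demand D = 4,000 × 12 = 48,000.
EOQ = √(2DS/H) = √(2 × 48,000 × 270 / 38.4) ≈ 821.58.
Cost at Q* = (D/Q*)S + (Q*/2)H = √(2DSH) ≈ $31,548.82.
Cost at Q = 2,200: (48,000/2,200)×270 + (2,200/2)×38.4 = $5,890.91 + $42,240.00 = $48,130.91.
Excess = $48,130.91 − $31,548.82 = $16,582.09.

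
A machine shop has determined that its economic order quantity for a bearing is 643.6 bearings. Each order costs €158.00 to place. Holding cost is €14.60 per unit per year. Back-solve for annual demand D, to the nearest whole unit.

D ≈ 19,138 bearings per year

Squaring Q* = √(2DS/H) gives Q*² = 2DS/H.
From Q* = √(2DS/H): D = Q*²H / (2S) = 643.6² × 14.6 / (2 × 158) = 19138.057.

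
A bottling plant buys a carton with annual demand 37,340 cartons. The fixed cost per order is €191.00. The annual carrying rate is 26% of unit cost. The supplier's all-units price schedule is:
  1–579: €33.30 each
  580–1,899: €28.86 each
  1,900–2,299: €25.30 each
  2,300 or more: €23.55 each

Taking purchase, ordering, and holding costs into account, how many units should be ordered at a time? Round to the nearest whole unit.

Q* ≈ 2,300 cartons

Holding cost per unit per year at price C is H = 0.26·C.
Candidates are each tier's EOQ (if it falls in that tier) and each price-break quantity.
Tier 1 (€33.30): EOQ = 1283.5 exceeds tier's upper bound 579, so this tier is dominated.
EOQ at €28.86 = 1378.7 (feasible in tier 2): TC = 37,340×€28.86 + (37,340/1378.7)×191 + (1378.7/2)×0.26×€28.86 = €1,087,977.95.
EOQ at €25.30 = 1472.6 < 1900, so use break Q=1900: TC = 37,340×€25.30 + (37,340/1900.0)×191 + (1900.0/2)×0.26×€25.30 = €954,704.75.
EOQ at €23.55 = 1526.3 < 2300, so use break Q=2300: TC = 37,340×€23.55 + (37,340/2300.0)×191 + (2300.0/2)×0.26×€23.55 = €889,499.29.
Lowest total cost is €889,499.29 at Q = 2300.0.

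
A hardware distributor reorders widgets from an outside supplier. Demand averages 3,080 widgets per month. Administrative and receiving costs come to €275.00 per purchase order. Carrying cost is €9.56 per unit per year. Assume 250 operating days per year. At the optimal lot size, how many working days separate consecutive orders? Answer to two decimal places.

Annual demand D = 3,080 × 12 = 36,960.
EOQ = √(2DS/H) = √(2 × 36,960 × 275 / 9.56) ≈ 1458.20.
Cycle time = Q*/D × 250 = 1458.20 / 36,960 × 250 ≈ 9.863 days.

T ≈ 9.86 days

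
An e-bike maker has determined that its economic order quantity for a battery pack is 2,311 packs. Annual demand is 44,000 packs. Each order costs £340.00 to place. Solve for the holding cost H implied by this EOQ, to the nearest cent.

Squaring Q* = √(2DS/H) gives Q*² = 2DS/H.
From Q* = √(2DS/H): H = 2DS / Q*² = 2 × 44,000 × 340 / 2,311² = 5.6022.

H ≈ £5.60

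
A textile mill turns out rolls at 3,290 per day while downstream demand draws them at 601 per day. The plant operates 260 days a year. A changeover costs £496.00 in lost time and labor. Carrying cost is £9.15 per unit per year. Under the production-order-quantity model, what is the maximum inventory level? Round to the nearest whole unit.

Annual demand D = 601 × 260 = 156,260.
Production build-up factor (1 − d/p) = 1 − 601/3,290 = 0.8173.
Q* = √(2DS / (H(1 − d/p))) = √(2 × 156,260 × 496 / (9.15 × 0.8173)).
= √(155,009,920 / 7.4785) ≈ 4552.728.
Maximum inventory = Q*(1 − d/p) = 4552.728 × 0.8173 ≈ 3721.060.

I_max ≈ 3,721 rolls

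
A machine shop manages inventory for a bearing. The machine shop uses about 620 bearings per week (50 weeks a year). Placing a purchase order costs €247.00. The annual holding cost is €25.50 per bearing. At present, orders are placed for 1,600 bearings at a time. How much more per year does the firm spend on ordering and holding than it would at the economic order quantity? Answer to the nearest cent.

Extra cost ≈ €5,424.38 per year

Annual demand D = 620 × 50 = 31,000.
EOQ = √(2DS/H) = √(2 × 31,000 × 247 / 25.5) ≈ 774.95.
Cost at Q* = (D/Q*)S + (Q*/2)H = √(2DSH) ≈ €19,761.25.
Cost at Q = 1,600: (31,000/1,600)×247 + (1,600/2)×25.5 = €4,785.62 + €20,400.00 = €25,185.62.
Excess = €25,185.62 − €19,761.25 = €5,424.38.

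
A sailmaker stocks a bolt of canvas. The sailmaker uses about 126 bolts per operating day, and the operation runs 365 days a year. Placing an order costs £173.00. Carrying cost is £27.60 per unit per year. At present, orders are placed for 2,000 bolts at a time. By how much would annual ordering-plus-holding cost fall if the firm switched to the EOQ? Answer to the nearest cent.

Annual demand D = 126 × 365 = 45,990.
EOQ = √(2DS/H) = √(2 × 45,990 × 173 / 27.6) ≈ 759.30.
Cost at Q* = (D/Q*)S + (Q*/2)H = √(2DSH) ≈ £20,956.77.
Cost at Q = 2,000: (45,990/2,000)×173 + (2,000/2)×27.6 = £3,978.14 + £27,600.00 = £31,578.14.
Excess = £31,578.14 − £20,956.77 = £10,621.37.

Extra cost ≈ £10,621.37 per year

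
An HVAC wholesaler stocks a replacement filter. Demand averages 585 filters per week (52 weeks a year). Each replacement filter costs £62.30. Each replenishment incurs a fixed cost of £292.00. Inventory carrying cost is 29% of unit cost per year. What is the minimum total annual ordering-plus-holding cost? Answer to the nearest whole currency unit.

TC* ≈ £17,916

Annual demand D = 585 × 52 = 30,420.
Holding cost H = 0.29 × £62.30 = £18.0670 per unit per year.
The optimal lot size = √(2DS/H) = √(2 × 30,420 × 292 / 18.067) ≈ 991.61.
At Q*, ordering cost (D/Q*)S equals holding cost (Q*/2)H, each = √(DSH/2).
Minimum total = √(2DSH) = √(2 × 30,420 × 292 × 18.067) ≈ 17915.505.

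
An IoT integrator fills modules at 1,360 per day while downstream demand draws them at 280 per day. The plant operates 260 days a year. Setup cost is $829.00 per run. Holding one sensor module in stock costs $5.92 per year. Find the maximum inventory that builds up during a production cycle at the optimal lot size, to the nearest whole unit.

I_max ≈ 4,024 modules

Annual demand D = 280 × 260 = 72,800.
Production build-up factor (1 − d/p) = 1 − 280/1,360 = 0.7941.
Q* = √(2DS / (H(1 − d/p))) = √(2 × 72,800 × 829 / (5.92 × 0.7941)).
= √(120,702,400 / 4.7012) ≈ 5067.044.
Maximum inventory = Q*(1 − d/p) = 5067.044 × 0.7941 ≈ 4023.829.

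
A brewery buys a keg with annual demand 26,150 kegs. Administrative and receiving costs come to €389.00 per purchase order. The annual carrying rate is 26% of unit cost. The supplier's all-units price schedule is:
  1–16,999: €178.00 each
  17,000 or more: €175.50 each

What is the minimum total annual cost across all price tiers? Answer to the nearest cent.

Holding cost per unit per year at price C is H = 0.26·C.
For each price level, check whether its EOQ is feasible; otherwise the best quantity at that price is the breakpoint.
EOQ at €178.00 = 663.0 (feasible in tier 1): TC = 26,150×€178.00 + (26,150/663.0)×389 + (663.0/2)×0.26×€178.00 = €4,685,384.73.
EOQ at €175.50 = 667.7 < 17000, so use break Q=17000: TC = 26,150×€175.50 + (26,150/17000.0)×389 + (17000.0/2)×0.26×€175.50 = €4,977,778.37.
Lowest total cost among the candidates is at Q = 663.0.

TC* ≈ €4,685,384.73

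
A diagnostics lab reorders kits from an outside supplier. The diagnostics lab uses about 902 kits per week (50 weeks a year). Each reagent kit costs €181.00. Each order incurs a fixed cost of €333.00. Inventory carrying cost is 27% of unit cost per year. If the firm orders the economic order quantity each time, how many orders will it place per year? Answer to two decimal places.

N ≈ 57.53 orders per year

Annual demand D = 902 × 50 = 45,100.
Holding cost H = 0.27 × €181.00 = €48.8700 per unit per year.
The optimal lot size = √(2DS/H) = √(2 × 45,100 × 333 / 48.87) ≈ 783.98.
Orders per year = D / Q* = 45,100 / 783.98 ≈ 57.527.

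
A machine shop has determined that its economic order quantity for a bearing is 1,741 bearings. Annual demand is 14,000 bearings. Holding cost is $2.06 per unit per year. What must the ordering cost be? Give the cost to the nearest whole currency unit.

S ≈ $223

Squaring Q* = √(2DS/H) gives Q*² = 2DS/H.
From Q* = √(2DS/H): S = Q*²H / (2D) = 1,741² × 2.06 / (2 × 14,000) = 223.0010.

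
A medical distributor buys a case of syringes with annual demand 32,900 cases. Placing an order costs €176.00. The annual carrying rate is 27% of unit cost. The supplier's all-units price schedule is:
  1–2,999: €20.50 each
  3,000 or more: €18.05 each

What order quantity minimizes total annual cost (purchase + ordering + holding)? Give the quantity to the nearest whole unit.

Holding cost per unit per year at price C is H = 0.27·C.
For each price level, check whether its EOQ is feasible; otherwise the best quantity at that price is the breakpoint.
EOQ at €20.50 = 1446.5 (feasible in tier 1): TC = 32,900×€20.50 + (32,900/1446.5)×176 + (1446.5/2)×0.27×€20.50 = €682,456.23.
EOQ at €18.05 = 1541.5 < 3000, so use break Q=3000: TC = 32,900×€18.05 + (32,900/3000.0)×176 + (3000.0/2)×0.27×€18.05 = €603,085.38.
Lowest total cost is €603,085.38 at Q = 3000.0.

Q* ≈ 3,000 cases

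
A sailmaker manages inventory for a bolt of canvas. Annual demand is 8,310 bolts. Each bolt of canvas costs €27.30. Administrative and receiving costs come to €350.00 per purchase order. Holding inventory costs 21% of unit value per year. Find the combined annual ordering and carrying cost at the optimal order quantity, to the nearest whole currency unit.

TC* ≈ €5,775

Holding cost H = 0.21 × €27.30 = €5.7330 per unit per year.
EOQ = √(2DS/H) = √(2 × 8,310 × 350 / 5.733) ≈ 1007.30.
At the optimum the two cost components are equal, so total cost = 2·(Q*/2)H = Q*·H.
Minimum total = √(2DSH) = √(2 × 8,310 × 350 × 5.733) ≈ 5774.847.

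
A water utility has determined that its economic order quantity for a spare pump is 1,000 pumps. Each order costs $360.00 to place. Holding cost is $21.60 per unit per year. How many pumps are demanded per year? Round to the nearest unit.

Squaring Q* = √(2DS/H) gives Q*² = 2DS/H.
From Q* = √(2DS/H): D = Q*²H / (2S) = 1,000² × 21.6 / (2 × 360) = 30000.000.

D ≈ 30,000 pumps per year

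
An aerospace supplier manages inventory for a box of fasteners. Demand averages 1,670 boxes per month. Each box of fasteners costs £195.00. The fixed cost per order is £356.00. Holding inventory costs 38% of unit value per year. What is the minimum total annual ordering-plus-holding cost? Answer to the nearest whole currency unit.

Annual demand D = 1,670 × 12 = 20,040.
Holding cost H = 0.38 × £195.00 = £74.1000 per unit per year.
The optimal lot size = √(2DS/H) = √(2 × 20,040 × 356 / 74.1) ≈ 438.81.
At the optimum the two cost components are equal, so total cost = 2·(Q*/2)H = Q*·H.
Minimum total = √(2DSH) = √(2 × 20,040 × 356 × 74.1) ≈ 32516.063.

TC* ≈ £32,516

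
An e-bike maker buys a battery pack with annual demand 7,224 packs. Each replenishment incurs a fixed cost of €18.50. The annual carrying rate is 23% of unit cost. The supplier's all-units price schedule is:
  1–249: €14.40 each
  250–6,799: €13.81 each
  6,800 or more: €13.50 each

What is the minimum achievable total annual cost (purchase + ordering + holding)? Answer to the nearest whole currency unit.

Holding cost per unit per year at price C is H = 0.23·C.
Evaluate total cost at each tier's feasible EOQ or, if the EOQ is below the tier, at the tier's minimum quantity.
Tier 1 (€14.40): EOQ = 284.1 exceeds tier's upper bound 249, so this tier is dominated.
EOQ at €13.81 = 290.1 (feasible in tier 2): TC = 7,224×€13.81 + (7,224/290.1)×18.5 + (290.1/2)×0.23×€13.81 = €100,684.84.
EOQ at €13.50 = 293.4 < 6800, so use break Q=6800: TC = 7,224×€13.50 + (7,224/6800.0)×18.5 + (6800.0/2)×0.23×€13.50 = €108,100.65.
Lowest total cost among the candidates is at Q = 290.1.

TC* ≈ €100,685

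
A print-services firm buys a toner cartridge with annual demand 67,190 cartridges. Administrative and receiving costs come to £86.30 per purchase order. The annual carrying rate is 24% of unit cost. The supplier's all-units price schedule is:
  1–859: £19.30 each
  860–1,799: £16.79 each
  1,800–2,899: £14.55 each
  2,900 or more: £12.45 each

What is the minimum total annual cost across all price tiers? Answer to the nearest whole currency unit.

TC* ≈ £842,848

Holding cost per unit per year at price C is H = 0.24·C.
Evaluate total cost at each tier's feasible EOQ or, if the EOQ is below the tier, at the tier's minimum quantity.
Tier 1 (£19.30): EOQ = 1582.3 exceeds tier's upper bound 859, so this tier is dominated.
EOQ at £16.79 = 1696.5 (feasible in tier 2): TC = 67,190×£16.79 + (67,190/1696.5)×86.3 + (1696.5/2)×0.24×£16.79 = £1,134,956.13.
EOQ at £14.55 = 1822.4 (feasible in tier 3): TC = 67,190×£14.55 + (67,190/1822.4)×86.3 + (1822.4/2)×0.24×£14.55 = £983,978.20.
EOQ at £12.45 = 1970.1 < 2900, so use break Q=2900: TC = 67,190×£12.45 + (67,190/2900.0)×86.3 + (2900.0/2)×0.24×£12.45 = £842,847.58.
Lowest total cost among the candidates is at Q = 2900.0.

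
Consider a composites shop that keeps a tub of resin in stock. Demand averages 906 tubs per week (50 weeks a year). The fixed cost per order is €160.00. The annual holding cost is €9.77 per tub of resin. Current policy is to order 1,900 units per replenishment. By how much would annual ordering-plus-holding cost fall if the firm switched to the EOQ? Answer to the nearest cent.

Extra cost ≈ €1,195.57 per year

Annual demand D = 906 × 50 = 45,300.
EOQ = √(2DS/H) = √(2 × 45,300 × 160 / 9.77) ≈ 1218.08.
Cost at Q* = (D/Q*)S + (Q*/2)H = √(2DSH) ≈ €11,900.67.
Cost at Q = 1,900: (45,300/1,900)×160 + (1,900/2)×9.77 = €3,814.74 + €9,281.50 = €13,096.24.
Excess = €13,096.24 − €11,900.67 = €1,195.57.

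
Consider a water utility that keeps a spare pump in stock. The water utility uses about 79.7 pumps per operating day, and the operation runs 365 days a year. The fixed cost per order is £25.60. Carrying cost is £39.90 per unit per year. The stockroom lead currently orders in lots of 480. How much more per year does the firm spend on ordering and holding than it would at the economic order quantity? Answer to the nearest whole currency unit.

Extra cost ≈ £3,419 per year

Annual demand D = 79.7 × 365 = 29,090.5.
EOQ = √(2DS/H) = √(2 × 29,090.5 × 25.6 / 39.9) ≈ 193.21.
Cost at Q* = (D/Q*)S + (Q*/2)H = √(2DSH) ≈ £7,708.98.
Cost at Q = 480: (29,090.5/480)×25.6 + (480/2)×39.9 = £1,551.49 + £9,576.00 = £11,127.49.
Excess = £11,127.49 − £7,708.98 = £3,418.51.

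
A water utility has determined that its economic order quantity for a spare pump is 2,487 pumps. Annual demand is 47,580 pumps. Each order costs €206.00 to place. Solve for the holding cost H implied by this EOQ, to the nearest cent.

H ≈ €3.17

Squaring Q* = √(2DS/H) gives Q*² = 2DS/H.
From Q* = √(2DS/H): H = 2DS / Q*² = 2 × 47,580 × 206 / 2,487² = 3.1693.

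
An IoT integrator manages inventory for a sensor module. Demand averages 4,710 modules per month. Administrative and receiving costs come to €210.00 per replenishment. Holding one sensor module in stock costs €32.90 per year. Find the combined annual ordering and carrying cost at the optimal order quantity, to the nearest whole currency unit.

Annual demand D = 4,710 × 12 = 56,520.
Q* = √(2DS/H) = √(2 × 56,520 × 210 / 32.9) ≈ 849.43.
At the optimum the two cost components are equal, so total cost = 2·(Q*/2)H = Q*·H.
Minimum total = √(2DSH) = √(2 × 56,520 × 210 × 32.9) ≈ 27946.258.

TC* ≈ €27,946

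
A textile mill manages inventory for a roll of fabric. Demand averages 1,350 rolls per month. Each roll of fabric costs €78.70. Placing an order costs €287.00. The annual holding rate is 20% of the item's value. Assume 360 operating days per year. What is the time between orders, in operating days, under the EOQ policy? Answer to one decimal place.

Annual demand D = 1,350 × 12 = 16,200.
Holding cost H = 0.20 × €78.70 = €15.7400 per unit per year.
EOQ = √(2DS/H) = √(2 × 16,200 × 287 / 15.74) ≈ 768.62.
Cycle time = Q*/D × 360 = 768.62 / 16,200 × 360 ≈ 17.080 days.

T ≈ 17.1 days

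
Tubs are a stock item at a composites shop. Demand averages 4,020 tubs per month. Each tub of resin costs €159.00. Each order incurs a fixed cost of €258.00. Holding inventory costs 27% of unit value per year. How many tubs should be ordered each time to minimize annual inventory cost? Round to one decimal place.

Annual demand D = 4,020 × 12 = 48,240.
Holding cost H = 0.27 × €159.00 = €42.9300 per unit per year.
EOQ = √(2DS / H) = √(2 × 48,240 × 258 / 42.93).
= √(24,891,840 / 42.93) = √579,823.8994 ≈ 761.462.

Q* ≈ 761.5 tubs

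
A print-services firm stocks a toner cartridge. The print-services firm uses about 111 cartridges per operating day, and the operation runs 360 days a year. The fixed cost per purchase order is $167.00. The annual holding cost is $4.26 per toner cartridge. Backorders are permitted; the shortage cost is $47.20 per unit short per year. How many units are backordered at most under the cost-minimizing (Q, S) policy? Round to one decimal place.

S* ≈ 153.0 cartridges

Annual demand D = 111 × 360 = 39,960.
With planned backorders, Q* = √(2DS/H) · √((H+B)/B).
√(2DS/H) = √(2 × 39,960 × 167 / 4.26) = 1770.032.
√((H+B)/B) = √((4.26+47.2)/47.2) = 1.0442.
Q* ≈ 1848.183.
S* = Q* · H/(H+B) = 1848.183 × 4.26/51.46 ≈ 152.998.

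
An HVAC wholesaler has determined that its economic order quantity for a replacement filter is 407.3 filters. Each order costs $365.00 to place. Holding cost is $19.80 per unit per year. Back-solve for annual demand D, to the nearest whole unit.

The basic EOQ model gives Q* = √(2DS/H); rearrange for the unknown.
From Q* = √(2DS/H): D = Q*²H / (2S) = 407.3² × 19.8 / (2 × 365) = 4499.571.

D ≈ 4,500 filters per year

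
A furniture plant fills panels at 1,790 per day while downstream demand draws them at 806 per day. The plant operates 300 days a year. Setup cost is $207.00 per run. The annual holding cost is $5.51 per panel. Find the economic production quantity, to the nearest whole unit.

Q* ≈ 5,749 panels

Annual demand D = 806 × 300 = 241,800.
Production build-up factor (1 − d/p) = 1 − 806/1,790 = 0.5497.
Q* = √(2DS / (H(1 − d/p))) = √(2 × 241,800 × 207 / (5.51 × 0.5497)).
= √(100,105,200 / 3.029) ≈ 5748.857.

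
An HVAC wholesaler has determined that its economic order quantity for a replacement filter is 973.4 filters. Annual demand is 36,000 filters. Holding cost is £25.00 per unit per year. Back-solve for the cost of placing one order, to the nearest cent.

Invert the EOQ relation Q*² = 2DS/H.
From Q* = √(2DS/H): S = Q*²H / (2D) = 973.4² × 25 / (2 × 36,000) = 328.9957.

S ≈ £329.00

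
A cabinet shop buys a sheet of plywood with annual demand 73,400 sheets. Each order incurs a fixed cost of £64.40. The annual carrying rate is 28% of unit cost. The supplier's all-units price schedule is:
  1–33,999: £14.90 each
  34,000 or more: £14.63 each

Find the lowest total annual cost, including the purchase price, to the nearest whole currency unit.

TC* ≈ £1,099,940

Holding cost per unit per year at price C is H = 0.28·C.
Candidates are each tier's EOQ (if it falls in that tier) and each price-break quantity.
EOQ at £14.90 = 1505.3 (feasible in tier 1): TC = 73,400×£14.90 + (73,400/1505.3)×64.4 + (1505.3/2)×0.28×£14.90 = £1,099,940.27.
EOQ at £14.63 = 1519.2 < 34000, so use break Q=34000: TC = 73,400×£14.63 + (73,400/34000.0)×64.4 + (34000.0/2)×0.28×£14.63 = £1,143,619.83.
Lowest total cost among the candidates is at Q = 1505.3.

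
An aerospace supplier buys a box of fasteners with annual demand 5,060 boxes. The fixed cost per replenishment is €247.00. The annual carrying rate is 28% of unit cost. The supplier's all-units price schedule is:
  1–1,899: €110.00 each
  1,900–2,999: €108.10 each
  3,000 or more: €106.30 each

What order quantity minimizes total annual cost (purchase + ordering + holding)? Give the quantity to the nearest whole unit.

Q* ≈ 285 boxes

Holding cost per unit per year at price C is H = 0.28·C.
Candidates are each tier's EOQ (if it falls in that tier) and each price-break quantity.
EOQ at €110.00 = 284.9 (feasible in tier 1): TC = 5,060×€110.00 + (5,060/284.9)×247 + (284.9/2)×0.28×€110.00 = €565,374.33.
EOQ at €108.10 = 287.4 < 1900, so use break Q=1900: TC = 5,060×€108.10 + (5,060/1900.0)×247 + (1900.0/2)×0.28×€108.10 = €576,398.40.
EOQ at €106.30 = 289.8 < 3000, so use break Q=3000: TC = 5,060×€106.30 + (5,060/3000.0)×247 + (3000.0/2)×0.28×€106.30 = €582,940.61.
Lowest total cost is €565,374.33 at Q = 284.9.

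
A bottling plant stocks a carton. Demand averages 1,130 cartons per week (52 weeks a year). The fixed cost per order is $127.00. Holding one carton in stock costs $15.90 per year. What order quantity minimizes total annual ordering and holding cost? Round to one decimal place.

Q* ≈ 968.9 cartons

Annual demand D = 1,130 × 52 = 58,760.
EOQ = √(2DS / H) = √(2 × 58,760 × 127 / 15.9).
= √(14,925,040 / 15.9) = √938,681.761 ≈ 968.856.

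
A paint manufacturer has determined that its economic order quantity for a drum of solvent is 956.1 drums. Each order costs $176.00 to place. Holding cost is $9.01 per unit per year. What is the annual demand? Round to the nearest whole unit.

The basic EOQ model gives Q* = √(2DS/H); rearrange for the unknown.
From Q* = √(2DS/H): D = Q*²H / (2S) = 956.1² × 9.01 / (2 × 176) = 23398.540.

D ≈ 23,399 drums per year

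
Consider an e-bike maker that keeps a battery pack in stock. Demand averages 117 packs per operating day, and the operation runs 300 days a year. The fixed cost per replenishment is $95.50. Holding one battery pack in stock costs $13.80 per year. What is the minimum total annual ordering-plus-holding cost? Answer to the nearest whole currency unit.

Annual demand D = 117 × 300 = 35,100.
The optimal lot size = √(2DS/H) = √(2 × 35,100 × 95.5 / 13.8) ≈ 697.00.
At Q*, ordering cost (D/Q*)S equals holding cost (Q*/2)H, each = √(DSH/2).
Minimum total = √(2DSH) = √(2 × 35,100 × 95.5 × 13.8) ≈ 9618.554.

TC* ≈ $9,619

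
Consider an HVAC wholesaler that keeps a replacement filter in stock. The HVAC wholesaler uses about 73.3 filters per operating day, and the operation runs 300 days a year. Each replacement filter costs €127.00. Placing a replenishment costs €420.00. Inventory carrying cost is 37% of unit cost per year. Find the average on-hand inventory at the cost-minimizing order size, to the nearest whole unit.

Average inventory ≈ 313 filters

Annual demand D = 73.3 × 300 = 21,990.
Holding cost H = 0.37 × €127.00 = €46.9900 per unit per year.
EOQ = √(2DS/H) = √(2 × 21,990 × 420 / 46.99) ≈ 626.97.
Average inventory = Q*/2 ≈ 626.97 / 2 = 313.487.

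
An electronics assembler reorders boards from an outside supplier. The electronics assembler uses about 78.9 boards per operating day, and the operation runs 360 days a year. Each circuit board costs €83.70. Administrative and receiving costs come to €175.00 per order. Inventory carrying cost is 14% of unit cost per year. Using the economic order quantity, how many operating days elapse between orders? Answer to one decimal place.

Annual demand D = 78.9 × 360 = 28,404.
Holding cost H = 0.14 × €83.70 = €11.7180 per unit per year.
The optimal lot size = √(2DS/H) = √(2 × 28,404 × 175 / 11.718) ≈ 921.08.
Cycle time = Q*/D × 360 = 921.08 / 28,404 × 360 ≈ 11.674 days.

T ≈ 11.7 days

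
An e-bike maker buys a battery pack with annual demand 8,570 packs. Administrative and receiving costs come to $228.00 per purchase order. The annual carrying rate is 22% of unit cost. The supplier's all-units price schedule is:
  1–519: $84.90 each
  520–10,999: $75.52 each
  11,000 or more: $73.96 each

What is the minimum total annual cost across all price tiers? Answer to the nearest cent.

TC* ≈ $655,283.76

Holding cost per unit per year at price C is H = 0.22·C.
For each price level, check whether its EOQ is feasible; otherwise the best quantity at that price is the breakpoint.
EOQ at $84.90 = 457.4 (feasible in tier 1): TC = 8,570×$84.90 + (8,570/457.4)×228 + (457.4/2)×0.22×$84.90 = $736,136.54.
EOQ at $75.52 = 485.0 < 520, so use break Q=520: TC = 8,570×$75.52 + (8,570/520.0)×228 + (520.0/2)×0.22×$75.52 = $655,283.76.
EOQ at $73.96 = 490.1 < 11000, so use break Q=11000: TC = 8,570×$73.96 + (8,570/11000.0)×228 + (11000.0/2)×0.22×$73.96 = $723,506.43.
Lowest total cost among the candidates is at Q = 520.0.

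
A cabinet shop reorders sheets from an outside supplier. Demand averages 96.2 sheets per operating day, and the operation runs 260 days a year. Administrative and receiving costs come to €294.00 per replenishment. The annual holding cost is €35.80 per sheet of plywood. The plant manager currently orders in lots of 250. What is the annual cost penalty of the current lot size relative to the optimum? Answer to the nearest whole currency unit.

Annual demand D = 96.2 × 260 = 25,012.
EOQ = √(2DS/H) = √(2 × 25,012 × 294 / 35.8) ≈ 640.95.
Cost at Q* = (D/Q*)S + (Q*/2)H = √(2DSH) ≈ €22,945.86.
Cost at Q = 250: (25,012/250)×294 + (250/2)×35.8 = €29,414.11 + €4,475.00 = €33,889.11.
Excess = €33,889.11 − €22,945.86 = €10,943.25.

Extra cost ≈ €10,943 per year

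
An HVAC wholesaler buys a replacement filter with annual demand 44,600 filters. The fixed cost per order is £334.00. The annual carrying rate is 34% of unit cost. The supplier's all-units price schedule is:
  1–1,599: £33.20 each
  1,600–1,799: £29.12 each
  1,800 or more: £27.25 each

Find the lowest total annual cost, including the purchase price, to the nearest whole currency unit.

TC* ≈ £1,231,964

Holding cost per unit per year at price C is H = 0.34·C.
Evaluate total cost at each tier's feasible EOQ or, if the EOQ is below the tier, at the tier's minimum quantity.
Tier 1 (£33.20): EOQ = 1624.6 exceeds tier's upper bound 1599, so this tier is dominated.
EOQ at £29.12 = 1734.7 (feasible in tier 2): TC = 44,600×£29.12 + (44,600/1734.7)×334 + (1734.7/2)×0.34×£29.12 = £1,315,926.77.
EOQ at £27.25 = 1793.2 < 1800, so use break Q=1800: TC = 44,600×£27.25 + (44,600/1800.0)×334 + (1800.0/2)×0.34×£27.25 = £1,231,964.28.
Lowest total cost among the candidates is at Q = 1800.0.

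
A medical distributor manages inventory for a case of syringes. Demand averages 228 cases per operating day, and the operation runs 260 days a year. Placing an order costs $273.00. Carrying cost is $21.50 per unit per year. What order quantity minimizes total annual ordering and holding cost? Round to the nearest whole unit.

Q* ≈ 1,227 cases

Annual demand D = 228 × 260 = 59,280.
EOQ = √(2DS / H) = √(2 × 59,280 × 273 / 21.5).
= √(32,366,880 / 21.5) = √1,505,436.2791 ≈ 1226.962.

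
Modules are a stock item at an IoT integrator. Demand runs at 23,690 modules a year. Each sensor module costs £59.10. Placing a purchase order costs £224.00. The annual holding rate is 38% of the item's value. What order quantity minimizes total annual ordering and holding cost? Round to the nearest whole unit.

Q* ≈ 687 modules

Holding cost H = 0.38 × £59.10 = £22.4580 per unit per year.
EOQ = √(2DS / H) = √(2 × 23,690 × 224 / 22.458).
= √(10,613,120 / 22.458) = √472,576.3648 ≈ 687.442.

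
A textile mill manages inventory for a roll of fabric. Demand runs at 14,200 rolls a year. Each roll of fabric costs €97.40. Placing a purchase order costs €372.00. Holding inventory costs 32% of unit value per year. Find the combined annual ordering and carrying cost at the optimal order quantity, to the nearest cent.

TC* ≈ €18,146.18

Holding cost H = 0.32 × €97.40 = €31.1680 per unit per year.
Q* = √(2DS/H) = √(2 × 14,200 × 372 / 31.168) ≈ 582.21.
At the optimum the two cost components are equal, so total cost = 2·(Q*/2)H = Q*·H.
Minimum total = √(2DSH) = √(2 × 14,200 × 372 × 31.168) ≈ 18146.176.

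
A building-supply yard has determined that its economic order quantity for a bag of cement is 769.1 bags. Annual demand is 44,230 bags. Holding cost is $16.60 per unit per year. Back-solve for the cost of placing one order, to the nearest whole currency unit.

S ≈ $111

Invert the EOQ relation Q*² = 2DS/H.
From Q* = √(2DS/H): S = Q*²H / (2D) = 769.1² × 16.6 / (2 × 44,230) = 111.0010.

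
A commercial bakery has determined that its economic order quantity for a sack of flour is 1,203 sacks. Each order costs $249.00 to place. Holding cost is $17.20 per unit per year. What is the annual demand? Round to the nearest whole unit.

Squaring Q* = √(2DS/H) gives Q*² = 2DS/H.
From Q* = √(2DS/H): D = Q*²H / (2S) = 1,203² × 17.2 / (2 × 249) = 49983.925.

D ≈ 49,984 sacks per year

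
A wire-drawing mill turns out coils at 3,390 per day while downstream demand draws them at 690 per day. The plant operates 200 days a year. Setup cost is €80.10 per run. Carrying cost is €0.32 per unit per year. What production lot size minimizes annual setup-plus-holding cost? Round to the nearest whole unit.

Annual demand D = 690 × 200 = 138,000.
Production build-up factor (1 − d/p) = 1 − 690/3,390 = 0.7965.
Q* = √(2DS / (H(1 − d/p))) = √(2 × 138,000 × 80.1 / (0.32 × 0.7965)).
= √(22,107,600 / 0.2549) ≈ 9313.518.

Q* ≈ 9,314 coils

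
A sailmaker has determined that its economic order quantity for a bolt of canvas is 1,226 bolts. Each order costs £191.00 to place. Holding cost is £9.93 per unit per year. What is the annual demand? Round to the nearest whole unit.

D ≈ 39,072 bolts per year

Invert the EOQ relation Q*² = 2DS/H.
From Q* = √(2DS/H): D = Q*²H / (2S) = 1,226² × 9.93 / (2 × 191) = 39072.106.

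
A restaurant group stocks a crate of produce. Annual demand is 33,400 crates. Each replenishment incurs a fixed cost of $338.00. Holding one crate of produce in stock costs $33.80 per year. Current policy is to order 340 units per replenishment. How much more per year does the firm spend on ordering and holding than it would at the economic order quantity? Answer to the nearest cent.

Extra cost ≈ $11,324.36 per year

EOQ = √(2DS/H) = √(2 × 33,400 × 338 / 33.8) ≈ 817.31.
Cost at Q* = (D/Q*)S + (Q*/2)H = √(2DSH) ≈ $27,625.17.
Cost at Q = 340: (33,400/340)×338 + (340/2)×33.8 = $33,203.53 + $5,746.00 = $38,949.53.
Excess = $38,949.53 − $27,625.17 = $11,324.36.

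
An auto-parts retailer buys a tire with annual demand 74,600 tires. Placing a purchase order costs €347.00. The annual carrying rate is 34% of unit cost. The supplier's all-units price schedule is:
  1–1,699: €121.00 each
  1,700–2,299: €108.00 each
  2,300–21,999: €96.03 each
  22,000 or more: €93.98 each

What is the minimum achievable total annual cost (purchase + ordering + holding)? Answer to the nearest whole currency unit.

Holding cost per unit per year at price C is H = 0.34·C.
For each price level, check whether its EOQ is feasible; otherwise the best quantity at that price is the breakpoint.
EOQ at €121.00 = 1121.8 (feasible in tier 1): TC = 74,600×€121.00 + (74,600/1121.8)×347 + (1121.8/2)×0.34×€121.00 = €9,072,751.02.
EOQ at €108.00 = 1187.4 < 1700, so use break Q=1700: TC = 74,600×€108.00 + (74,600/1700.0)×347 + (1700.0/2)×0.34×€108.00 = €8,103,239.18.
EOQ at €96.03 = 1259.2 < 2300, so use break Q=2300: TC = 74,600×€96.03 + (74,600/2300.0)×347 + (2300.0/2)×0.34×€96.03 = €7,212,640.60.
EOQ at €93.98 = 1272.9 < 22000, so use break Q=22000: TC = 74,600×€93.98 + (74,600/22000.0)×347 + (22000.0/2)×0.34×€93.98 = €7,363,569.85.
Lowest total cost among the candidates is at Q = 2300.0.

TC* ≈ €7,212,641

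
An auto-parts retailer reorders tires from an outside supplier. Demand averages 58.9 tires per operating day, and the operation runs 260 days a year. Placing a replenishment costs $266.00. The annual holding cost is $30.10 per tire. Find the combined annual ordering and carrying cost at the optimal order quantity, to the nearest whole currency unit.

TC* ≈ $15,660

Annual demand D = 58.9 × 260 = 15,314.
The optimal lot size = √(2DS/H) = √(2 × 15,314 × 266 / 30.1) ≈ 520.26.
At the optimum the two cost components are equal, so total cost = 2·(Q*/2)H = Q*·H.
Minimum total = √(2DSH) = √(2 × 15,314 × 266 × 30.1) ≈ 15659.698.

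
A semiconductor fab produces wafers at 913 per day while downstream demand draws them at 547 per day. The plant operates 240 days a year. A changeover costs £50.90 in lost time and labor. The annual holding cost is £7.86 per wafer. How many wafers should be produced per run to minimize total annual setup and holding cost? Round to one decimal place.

Annual demand D = 547 × 240 = 131,280.
Production build-up factor (1 − d/p) = 1 − 547/913 = 0.4009.
Q* = √(2DS / (H(1 − d/p))) = √(2 × 131,280 × 50.9 / (7.86 × 0.4009)).
= √(13,364,304 / 3.1509) ≈ 2059.476.

Q* ≈ 2,059.5 wafers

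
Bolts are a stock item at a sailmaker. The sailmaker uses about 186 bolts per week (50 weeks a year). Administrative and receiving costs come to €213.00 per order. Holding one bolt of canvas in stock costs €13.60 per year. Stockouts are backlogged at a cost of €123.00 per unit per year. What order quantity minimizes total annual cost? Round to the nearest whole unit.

Annual demand D = 186 × 50 = 9,300.
With planned backorders, Q* = √(2DS/H) · √((H+B)/B).
√(2DS/H) = √(2 × 9,300 × 213 / 13.6) = 539.730.
√((H+B)/B) = √((13.6+123)/123) = 1.0538.
Q* ≈ 568.787.

Q* ≈ 569 bolts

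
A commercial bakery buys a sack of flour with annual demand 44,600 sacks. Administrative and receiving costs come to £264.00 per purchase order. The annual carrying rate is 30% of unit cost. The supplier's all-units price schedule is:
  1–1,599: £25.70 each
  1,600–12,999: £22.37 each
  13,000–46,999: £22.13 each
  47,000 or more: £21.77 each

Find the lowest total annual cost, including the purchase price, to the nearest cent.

Holding cost per unit per year at price C is H = 0.30·C.
Candidates are each tier's EOQ (if it falls in that tier) and each price-break quantity.
Tier 1 (£25.70): EOQ = 1747.7 exceeds tier's upper bound 1599, so this tier is dominated.
EOQ at £22.37 = 1873.2 (feasible in tier 2): TC = 44,600×£22.37 + (44,600/1873.2)×264 + (1873.2/2)×0.30×£22.37 = £1,010,273.24.
EOQ at £22.13 = 1883.4 < 13000, so use break Q=13000: TC = 44,600×£22.13 + (44,600/13000.0)×264 + (13000.0/2)×0.30×£22.13 = £1,031,057.22.
EOQ at £21.77 = 1898.9 < 47000, so use break Q=47000: TC = 44,600×£21.77 + (44,600/47000.0)×264 + (47000.0/2)×0.30×£21.77 = £1,124,671.02.
Lowest total cost among the candidates is at Q = 1873.2.

TC* ≈ £1,010,273.24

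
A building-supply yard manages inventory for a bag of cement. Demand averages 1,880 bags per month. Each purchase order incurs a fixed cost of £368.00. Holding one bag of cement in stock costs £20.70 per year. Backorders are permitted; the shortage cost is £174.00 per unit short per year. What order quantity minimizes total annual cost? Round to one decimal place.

Annual demand D = 1,880 × 12 = 22,560.
With planned backorders, Q* = √(2DS/H) · √((H+B)/B).
√(2DS/H) = √(2 × 22,560 × 368 / 20.7) = 895.619.
√((H+B)/B) = √((20.7+174)/174) = 1.0578.
Q* ≈ 947.396.

Q* ≈ 947.4 bags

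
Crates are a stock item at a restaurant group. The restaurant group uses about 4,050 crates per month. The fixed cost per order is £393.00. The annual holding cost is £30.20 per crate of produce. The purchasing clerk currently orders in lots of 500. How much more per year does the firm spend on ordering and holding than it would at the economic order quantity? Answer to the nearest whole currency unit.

Extra cost ≈ £11,785 per year

Annual demand D = 4,050 × 12 = 48,600.
EOQ = √(2DS/H) = √(2 × 48,600 × 393 / 30.2) ≈ 1124.67.
Cost at Q* = (D/Q*)S + (Q*/2)H = √(2DSH) ≈ £33,965.10.
Cost at Q = 500: (48,600/500)×393 + (500/2)×30.2 = £38,199.60 + £7,550.00 = £45,749.60.
Excess = £45,749.60 − £33,965.10 = £11,784.50.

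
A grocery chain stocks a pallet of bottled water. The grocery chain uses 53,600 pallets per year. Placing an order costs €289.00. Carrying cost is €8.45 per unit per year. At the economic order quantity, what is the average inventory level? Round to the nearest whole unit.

Average inventory ≈ 957 pallets

Q* = √(2DS/H) = √(2 × 53,600 × 289 / 8.45) ≈ 1914.78.
Average inventory = Q*/2 ≈ 1914.78 / 2 = 957.388.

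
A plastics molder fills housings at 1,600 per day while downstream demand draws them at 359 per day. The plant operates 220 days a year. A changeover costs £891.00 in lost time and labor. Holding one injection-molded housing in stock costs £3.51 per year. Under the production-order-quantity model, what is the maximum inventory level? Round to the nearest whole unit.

I_max ≈ 5,577 housings

Annual demand D = 359 × 220 = 78,980.
Production build-up factor (1 − d/p) = 1 − 359/1,600 = 0.7756.
Q* = √(2DS / (H(1 − d/p))) = √(2 × 78,980 × 891 / (3.51 × 0.7756)).
= √(140,742,360 / 2.7224) ≈ 7190.067.
Maximum inventory = Q*(1 − d/p) = 7190.067 × 0.7756 ≈ 5576.796.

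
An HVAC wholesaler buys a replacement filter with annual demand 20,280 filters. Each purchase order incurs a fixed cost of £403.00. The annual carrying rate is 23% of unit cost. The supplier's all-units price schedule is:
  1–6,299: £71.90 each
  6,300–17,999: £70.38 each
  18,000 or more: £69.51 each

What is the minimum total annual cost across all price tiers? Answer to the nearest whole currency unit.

Holding cost per unit per year at price C is H = 0.23·C.
Candidates are each tier's EOQ (if it falls in that tier) and each price-break quantity.
EOQ at £71.90 = 994.2 (feasible in tier 1): TC = 20,280×£71.90 + (20,280/994.2)×403 + (994.2/2)×0.23×£71.90 = £1,474,573.06.
EOQ at £70.38 = 1004.9 < 6300, so use break Q=6300: TC = 20,280×£70.38 + (20,280/6300.0)×403 + (6300.0/2)×0.23×£70.38 = £1,479,593.99.
EOQ at £69.51 = 1011.1 < 18000, so use break Q=18000: TC = 20,280×£69.51 + (20,280/18000.0)×403 + (18000.0/2)×0.23×£69.51 = £1,554,002.55.
Lowest total cost among the candidates is at Q = 994.2.

TC* ≈ £1,474,573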